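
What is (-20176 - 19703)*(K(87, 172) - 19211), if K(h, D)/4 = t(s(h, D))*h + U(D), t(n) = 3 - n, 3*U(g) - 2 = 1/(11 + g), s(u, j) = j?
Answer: 189793727529/61 ≈ 3.1114e+9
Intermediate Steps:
U(g) = 2/3 + 1/(3*(11 + g))
K(h, D) = 4*h*(3 - D) + 4*(23 + 2*D)/(3*(11 + D)) (K(h, D) = 4*((3 - D)*h + (23 + 2*D)/(3*(11 + D))) = 4*(h*(3 - D) + (23 + 2*D)/(3*(11 + D))) = 4*h*(3 - D) + 4*(23 + 2*D)/(3*(11 + D)))
(-20176 - 19703)*(K(87, 172) - 19211) = (-20176 - 19703)*(4*(23 + 2*172 - 3*87*(-3 + 172)*(11 + 172))/(3*(11 + 172)) - 19211) = -39879*((4/3)*(23 + 344 - 3*87*169*183)/183 - 19211) = -39879*((4/3)*(1/183)*(23 + 344 - 8071947) - 19211) = -39879*((4/3)*(1/183)*(-8071580) - 19211) = -39879*(-32286320/549 - 19211) = -39879*(-42833159/549) = 189793727529/61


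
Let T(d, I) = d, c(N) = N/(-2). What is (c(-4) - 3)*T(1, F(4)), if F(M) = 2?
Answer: -1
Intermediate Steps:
c(N) = -N/2 (c(N) = N*(-½) = -N/2)
(c(-4) - 3)*T(1, F(4)) = (-½*(-4) - 3)*1 = (2 - 3)*1 = -1*1 = -1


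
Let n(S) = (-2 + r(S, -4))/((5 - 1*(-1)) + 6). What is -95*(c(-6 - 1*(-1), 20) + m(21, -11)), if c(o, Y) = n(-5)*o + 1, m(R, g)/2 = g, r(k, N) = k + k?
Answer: 1520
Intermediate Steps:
r(k, N) = 2*k
m(R, g) = 2*g
n(S) = -1/6 + S/6 (n(S) = (-2 + 2*S)/((5 - 1*(-1)) + 6) = (-2 + 2*S)/((5 + 1) + 6) = (-2 + 2*S)/(6 + 6) = (-2 + 2*S)/12 = (-2 + 2*S)*(1/12) = -1/6 + S/6)
c(o, Y) = 1 - o (c(o, Y) = (-1/6 + (1/6)*(-5))*o + 1 = (-1/6 - 5/6)*o + 1 = -o + 1 = 1 - o)
-95*(c(-6 - 1*(-1), 20) + m(21, -11)) = -95*((1 - (-6 - 1*(-1))) + 2*(-11)) = -95*((1 - (-6 + 1)) - 22) = -95*((1 - 1*(-5)) - 22) = -95*((1 + 5) - 22) = -95*(6 - 22) = -95*(-16) = 1520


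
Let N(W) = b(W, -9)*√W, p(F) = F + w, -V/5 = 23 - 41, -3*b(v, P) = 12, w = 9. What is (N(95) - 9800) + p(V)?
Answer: -9701 - 4*√95 ≈ -9740.0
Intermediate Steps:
b(v, P) = -4 (b(v, P) = -⅓*12 = -4)
V = 90 (V = -5*(23 - 41) = -5*(-18) = 90)
p(F) = 9 + F (p(F) = F + 9 = 9 + F)
N(W) = -4*√W
(N(95) - 9800) + p(V) = (-4*√95 - 9800) + (9 + 90) = (-9800 - 4*√95) + 99 = -9701 - 4*√95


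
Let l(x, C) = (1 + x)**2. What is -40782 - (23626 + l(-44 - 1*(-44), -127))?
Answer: -64409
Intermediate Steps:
-40782 - (23626 + l(-44 - 1*(-44), -127)) = -40782 - (23626 + (1 + (-44 - 1*(-44)))**2) = -40782 - (23626 + (1 + (-44 + 44))**2) = -40782 - (23626 + (1 + 0)**2) = -40782 - (23626 + 1**2) = -40782 - (23626 + 1) = -40782 - 1*23627 = -40782 - 23627 = -64409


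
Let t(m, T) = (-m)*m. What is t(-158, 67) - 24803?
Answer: -49767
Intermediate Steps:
t(m, T) = -m²
t(-158, 67) - 24803 = -1*(-158)² - 24803 = -1*24964 - 24803 = -24964 - 24803 = -49767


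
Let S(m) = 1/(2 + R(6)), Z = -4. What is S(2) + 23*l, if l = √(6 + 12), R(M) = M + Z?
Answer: ¼ + 69*√2 ≈ 97.831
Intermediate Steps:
R(M) = -4 + M (R(M) = M - 4 = -4 + M)
l = 3*√2 (l = √18 = 3*√2 ≈ 4.2426)
S(m) = ¼ (S(m) = 1/(2 + (-4 + 6)) = 1/(2 + 2) = 1/4 = ¼)
S(2) + 23*l = ¼ + 23*(3*√2) = ¼ + 69*√2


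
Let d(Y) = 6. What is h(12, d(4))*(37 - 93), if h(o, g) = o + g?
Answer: -1008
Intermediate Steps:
h(o, g) = g + o
h(12, d(4))*(37 - 93) = (6 + 12)*(37 - 93) = 18*(-56) = -1008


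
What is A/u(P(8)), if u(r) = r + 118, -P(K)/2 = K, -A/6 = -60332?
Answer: 60332/17 ≈ 3548.9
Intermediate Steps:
A = 361992 (A = -6*(-60332) = 361992)
P(K) = -2*K
u(r) = 118 + r
A/u(P(8)) = 361992/(118 - 2*8) = 361992/(118 - 16) = 361992/102 = 361992*(1/102) = 60332/17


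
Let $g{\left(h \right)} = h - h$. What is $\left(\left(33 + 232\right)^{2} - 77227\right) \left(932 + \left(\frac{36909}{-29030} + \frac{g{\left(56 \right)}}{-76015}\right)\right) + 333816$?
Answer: $- \frac{89748358311}{14515} \approx -6.1831 \cdot 10^{6}$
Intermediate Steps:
$g{\left(h \right)} = 0$
$\left(\left(33 + 232\right)^{2} - 77227\right) \left(932 + \left(\frac{36909}{-29030} + \frac{g{\left(56 \right)}}{-76015}\right)\right) + 333816 = \left(\left(33 + 232\right)^{2} - 77227\right) \left(932 + \left(\frac{36909}{-29030} + \frac{0}{-76015}\right)\right) + 333816 = \left(265^{2} - 77227\right) \left(932 + \left(36909 \left(- \frac{1}{29030}\right) + 0 \left(- \frac{1}{76015}\right)\right)\right) + 333816 = \left(70225 - 77227\right) \left(932 + \left(- \frac{36909}{29030} + 0\right)\right) + 333816 = - 7002 \left(932 - \frac{36909}{29030}\right) + 333816 = \left(-7002\right) \frac{27019051}{29030} + 333816 = - \frac{94593697551}{14515} + 333816 = - \frac{89748358311}{14515}$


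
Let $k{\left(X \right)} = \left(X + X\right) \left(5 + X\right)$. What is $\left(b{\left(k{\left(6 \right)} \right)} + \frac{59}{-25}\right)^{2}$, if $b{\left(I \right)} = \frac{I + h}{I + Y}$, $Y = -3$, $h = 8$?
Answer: $\frac{16900321}{10400625} \approx 1.6249$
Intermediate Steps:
$k{\left(X \right)} = 2 X \left(5 + X\right)$
$b{\left(I \right)} = \frac{8 + I}{-3 + I}$ ($b{\left(I \right)} = \frac{I + 8}{I - 3} = \frac{8 + I}{-3 + I}$)
$\left(b{\left(k{\left(6 \right)} \right)} + \frac{59}{-25}\right)^{2} = \left(\frac{8 + 2 \cdot 6 \left(5 + 6\right)}{-3 + 2 \cdot 6 \left(5 + 6\right)} + \frac{59}{-25}\right)^{2} = \left(\frac{8 + 2 \cdot 6 \cdot 11}{-3 + 2 \cdot 6 \cdot 11} + 59 \left(- \frac{1}{25}\right)\right)^{2} = \left(\frac{8 + 132}{-3 + 132} - \frac{59}{25}\right)^{2} = \left(\frac{1}{129} \cdot 140 - \frac{59}{25}\right)^{2} = \left(\frac{140}{129} - \frac{59}{25}\right)^{2} = \left(- \frac{4111}{3225}\right)^{2} = \frac{16900321}{10400625}$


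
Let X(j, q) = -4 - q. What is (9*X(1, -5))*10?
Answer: 90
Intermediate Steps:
(9*X(1, -5))*10 = (9*(-4 - 1*(-5)))*10 = (9*(-4 + 5))*10 = (9*1)*10 = 9*10 = 90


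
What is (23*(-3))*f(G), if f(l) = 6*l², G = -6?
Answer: -14904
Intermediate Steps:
(23*(-3))*f(G) = (23*(-3))*(6*(-6)²) = -414*36 = -69*216 = -14904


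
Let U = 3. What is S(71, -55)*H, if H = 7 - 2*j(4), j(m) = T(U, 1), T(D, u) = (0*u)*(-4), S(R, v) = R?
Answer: 497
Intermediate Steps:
T(D, u) = 0 (T(D, u) = 0*(-4) = 0)
j(m) = 0
H = 7 (H = 7 - 2*0 = 7 + 0 = 7)
S(71, -55)*H = 71*7 = 497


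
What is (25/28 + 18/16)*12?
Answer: 339/14 ≈ 24.214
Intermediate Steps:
(25/28 + 18/16)*12 = (25*(1/28) + 18*(1/16))*12 = (25/28 + 9/8)*12 = (113/56)*12 = 339/14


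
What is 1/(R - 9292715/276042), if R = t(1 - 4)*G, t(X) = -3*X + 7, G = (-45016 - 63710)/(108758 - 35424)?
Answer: -10121632014/580839520841 ≈ -0.017426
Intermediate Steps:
G = -54363/36667 (G = -108726/73334 = -108726*1/73334 = -54363/36667 ≈ -1.4826)
t(X) = 7 - 3*X
R = -869808/36667 (R = (7 - 3*(1 - 4))*(-54363/36667) = (7 - 3*(-3))*(-54363/36667) = (7 + 9)*(-54363/36667) = 16*(-54363/36667) = -869808/36667 ≈ -23.722)
1/(R - 9292715/276042) = 1/(-869808/36667 - 9292715/276042) = 1/(-580839520841/10121632014) = -10121632014/580839520841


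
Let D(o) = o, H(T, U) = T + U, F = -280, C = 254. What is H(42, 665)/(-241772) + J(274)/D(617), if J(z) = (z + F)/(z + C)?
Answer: -9657261/3281813128 ≈ -0.0029427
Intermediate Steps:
J(z) = (-280 + z)/(254 + z) (J(z) = (z - 280)/(z + 254) = (-280 + z)/(254 + z))
H(42, 665)/(-241772) + J(274)/D(617) = (42 + 665)/(-241772) + ((-280 + 274)/(254 + 274))/617 = 707*(-1/241772) + (-6/528)*(1/617) = -707/241772 + ((1/528)*(-6))*(1/617) = -707/241772 - 1/88*1/617 = -707/241772 - 1/54296 = -9657261/3281813128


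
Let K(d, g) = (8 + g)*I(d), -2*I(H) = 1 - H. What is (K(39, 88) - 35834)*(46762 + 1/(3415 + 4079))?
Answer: -5959137465145/3747 ≈ -1.5904e+9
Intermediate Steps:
I(H) = -1/2 + H/2 (I(H) = -(1 - H)/2 = -1/2 + H/2)
K(d, g) = (8 + g)*(-1/2 + d/2)
(K(39, 88) - 35834)*(46762 + 1/(3415 + 4079)) = ((-1 + 39)*(8 + 88)/2 - 35834)*(46762 + 1/(3415 + 4079)) = ((1/2)*38*96 - 35834)*(46762 + 1/7494) = (1824 - 35834)*(46762 + 1/7494) = -34010*350434429/7494 = -5959137465145/3747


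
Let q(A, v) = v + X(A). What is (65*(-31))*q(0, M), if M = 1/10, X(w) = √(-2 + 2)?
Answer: -403/2 ≈ -201.50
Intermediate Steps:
X(w) = 0 (X(w) = √0 = 0)
M = ⅒ ≈ 0.10000
q(A, v) = v (q(A, v) = v + 0 = v)
(65*(-31))*q(0, M) = (65*(-31))*(⅒) = -2015*⅒ = -403/2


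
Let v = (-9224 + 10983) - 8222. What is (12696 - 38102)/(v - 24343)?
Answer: 12703/15403 ≈ 0.82471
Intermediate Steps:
v = -6463 (v = 1759 - 8222 = -6463)
(12696 - 38102)/(v - 24343) = (12696 - 38102)/(-6463 - 24343) = -25406/(-30806) = -25406*(-1/30806) = 12703/15403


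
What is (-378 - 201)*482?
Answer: -279078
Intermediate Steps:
(-378 - 201)*482 = -579*482 = -279078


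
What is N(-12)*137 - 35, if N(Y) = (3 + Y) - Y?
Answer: 376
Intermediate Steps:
N(Y) = 3
N(-12)*137 - 35 = 3*137 - 35 = 411 - 35 = 376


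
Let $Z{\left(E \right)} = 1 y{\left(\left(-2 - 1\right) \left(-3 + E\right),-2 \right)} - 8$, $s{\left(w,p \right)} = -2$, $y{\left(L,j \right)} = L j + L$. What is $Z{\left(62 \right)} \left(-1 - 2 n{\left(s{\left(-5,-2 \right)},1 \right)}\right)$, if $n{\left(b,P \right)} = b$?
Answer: $507$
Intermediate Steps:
$y{\left(L,j \right)} = L + L j$
$Z{\left(E \right)} = -17 + 3 E$ ($Z{\left(E \right)} = 1 \left(-2 - 1\right) \left(-3 + E\right) \left(1 - 2\right) - 8 = 1 - 3 \left(-3 + E\right) \left(-1\right) - 8 = 1 \left(9 - 3 E\right) \left(-1\right) - 8 = 1 \left(-9 + 3 E\right) - 8 = \left(-9 + 3 E\right) - 8 = -17 + 3 E$)
$Z{\left(62 \right)} \left(-1 - 2 n{\left(s{\left(-5,-2 \right)},1 \right)}\right) = \left(-17 + 3 \cdot 62\right) \left(-1 - -4\right) = \left(-17 + 186\right) \left(-1 + 4\right) = 169 \cdot 3 = 507$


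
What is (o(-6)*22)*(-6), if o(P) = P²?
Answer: -4752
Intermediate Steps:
(o(-6)*22)*(-6) = ((-6)²*22)*(-6) = (36*22)*(-6) = 792*(-6) = -4752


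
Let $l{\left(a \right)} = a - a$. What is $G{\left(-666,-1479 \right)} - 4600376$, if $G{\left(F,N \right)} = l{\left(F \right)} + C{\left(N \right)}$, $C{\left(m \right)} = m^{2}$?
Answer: $-2412935$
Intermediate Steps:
$l{\left(a \right)} = 0$
$G{\left(F,N \right)} = N^{2}$ ($G{\left(F,N \right)} = 0 + N^{2} = N^{2}$)
$G{\left(-666,-1479 \right)} - 4600376 = \left(-1479\right)^{2} - 4600376 = 2187441 - 4600376 = -2412935$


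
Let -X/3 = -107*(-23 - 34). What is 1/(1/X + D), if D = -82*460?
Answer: -18297/690162841 ≈ -2.6511e-5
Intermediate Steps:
D = -37720
X = -18297 (X = -(-321)*(-23 - 34) = -(-321)*(-57) = -3*6099 = -18297)
1/(1/X + D) = 1/(1/(-18297) - 37720) = 1/(-1/18297 - 37720) = 1/(-690162841/18297) = -18297/690162841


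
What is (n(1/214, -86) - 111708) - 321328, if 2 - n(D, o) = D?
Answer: -92669277/214 ≈ -4.3303e+5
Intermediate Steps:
n(D, o) = 2 - D
(n(1/214, -86) - 111708) - 321328 = ((2 - 1/214) - 111708) - 321328 = (427/214 - 111708) - 321328 = -23905085/214 - 321328 = -92669277/214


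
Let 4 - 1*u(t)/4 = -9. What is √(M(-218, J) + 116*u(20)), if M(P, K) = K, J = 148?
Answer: 2*√1545 ≈ 78.613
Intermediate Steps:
u(t) = 52 (u(t) = 16 - 4*(-9) = 16 + 36 = 52)
√(M(-218, J) + 116*u(20)) = √(148 + 116*52) = √(148 + 6032) = √6180 = 2*√1545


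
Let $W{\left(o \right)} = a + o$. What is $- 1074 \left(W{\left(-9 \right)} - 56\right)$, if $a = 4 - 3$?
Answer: $68736$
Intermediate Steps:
$a = 1$
$W{\left(o \right)} = 1 + o$
$- 1074 \left(W{\left(-9 \right)} - 56\right) = - 1074 \left(\left(1 - 9\right) - 56\right) = - 1074 \left(-8 - 56\right) = \left(-1074\right) \left(-64\right) = 68736$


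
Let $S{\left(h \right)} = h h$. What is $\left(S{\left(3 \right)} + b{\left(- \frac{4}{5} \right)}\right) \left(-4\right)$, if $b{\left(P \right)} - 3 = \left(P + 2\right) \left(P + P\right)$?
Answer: $- \frac{1008}{25} \approx -40.32$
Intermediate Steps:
$S{\left(h \right)} = h^{2}$
$b{\left(P \right)} = 3 + 2 P \left(2 + P\right)$ ($b{\left(P \right)} = 3 + \left(P + 2\right) \left(P + P\right) = 3 + \left(2 + P\right) 2 P = 3 + 2 P \left(2 + P\right)$)
$\left(S{\left(3 \right)} + b{\left(- \frac{4}{5} \right)}\right) \left(-4\right) = \left(3^{2} + \left(3 + 2 \left(- \frac{4}{5}\right)^{2} + 4 \left(- \frac{4}{5}\right)\right)\right) \left(-4\right) = \left(9 + \left(3 + 2 \left(\left(-4\right) \frac{1}{5}\right)^{2} + 4 \left(\left(-4\right) \frac{1}{5}\right)\right)\right) \left(-4\right) = \left(9 + \left(3 + 2 \left(- \frac{4}{5}\right)^{2} + 4 \left(- \frac{4}{5}\right)\right)\right) \left(-4\right) = \left(9 + \left(3 + 2 \cdot \frac{16}{25} - \frac{16}{5}\right)\right) \left(-4\right) = \left(9 + \left(3 + \frac{32}{25} - \frac{16}{5}\right)\right) \left(-4\right) = \left(9 + \frac{27}{25}\right) \left(-4\right) = \frac{252}{25} \left(-4\right) = - \frac{1008}{25}$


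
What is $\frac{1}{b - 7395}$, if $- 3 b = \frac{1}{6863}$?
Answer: $- \frac{20589}{152255656} \approx -0.00013523$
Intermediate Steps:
$b = - \frac{1}{20589}$ ($b = - \frac{1}{3 \cdot 6863} = \left(- \frac{1}{3}\right) \frac{1}{6863} = - \frac{1}{20589} \approx -4.857 \cdot 10^{-5}$)
$\frac{1}{b - 7395} = \frac{1}{- \frac{1}{20589} - 7395} = \frac{1}{- \frac{152255656}{20589}} = - \frac{20589}{152255656}$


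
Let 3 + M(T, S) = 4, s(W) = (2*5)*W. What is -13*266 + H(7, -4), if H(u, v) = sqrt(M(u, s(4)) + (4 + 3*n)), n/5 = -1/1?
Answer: -3458 + I*sqrt(10) ≈ -3458.0 + 3.1623*I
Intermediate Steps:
n = -5 (n = 5*(-1/1) = 5*(-1*1) = 5*(-1) = -5)
s(W) = 10*W
M(T, S) = 1 (M(T, S) = -3 + 4 = 1)
H(u, v) = I*sqrt(10) (H(u, v) = sqrt(1 + (4 + 3*(-5))) = sqrt(1 + (4 - 15)) = sqrt(1 - 11) = sqrt(-10) = I*sqrt(10))
-13*266 + H(7, -4) = -13*266 + I*sqrt(10) = -3458 + I*sqrt(10)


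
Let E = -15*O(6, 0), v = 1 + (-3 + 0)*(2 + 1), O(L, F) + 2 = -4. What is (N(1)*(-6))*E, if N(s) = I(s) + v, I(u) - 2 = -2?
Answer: 4320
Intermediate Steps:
I(u) = 0 (I(u) = 2 - 2 = 0)
O(L, F) = -6 (O(L, F) = -2 - 4 = -6)
v = -8 (v = 1 - 3*3 = 1 - 9 = -8)
N(s) = -8 (N(s) = 0 - 8 = -8)
E = 90 (E = -15*(-6) = 90)
(N(1)*(-6))*E = -8*(-6)*90 = 48*90 = 4320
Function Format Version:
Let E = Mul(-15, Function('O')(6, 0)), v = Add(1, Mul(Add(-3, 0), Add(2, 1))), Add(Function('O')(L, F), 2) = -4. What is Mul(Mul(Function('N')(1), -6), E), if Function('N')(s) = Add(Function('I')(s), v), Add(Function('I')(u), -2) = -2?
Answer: 4320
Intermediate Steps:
Function('I')(u) = 0 (Function('I')(u) = Add(2, -2) = 0)
Function('O')(L, F) = -6 (Function('O')(L, F) = Add(-2, -4) = -6)
v = -8 (v = Add(1, Mul(-3, 3)) = Add(1, -9) = -8)
Function('N')(s) = -8 (Function('N')(s) = Add(0, -8) = -8)
E = 90 (E = Mul(-15, -6) = 90)
Mul(Mul(Function('N')(1), -6), E) = Mul(Mul(-8, -6), 90) = Mul(48, 90) = 4320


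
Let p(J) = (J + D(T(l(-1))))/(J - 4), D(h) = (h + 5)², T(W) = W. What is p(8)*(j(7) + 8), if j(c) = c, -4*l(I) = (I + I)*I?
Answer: 1695/16 ≈ 105.94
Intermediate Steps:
l(I) = -I²/2 (l(I) = -(I + I)*I/4 = -2*I*I/4 = -I²/2)
D(h) = (5 + h)²
p(J) = (81/4 + J)/(-4 + J) (p(J) = (J + (5 - ½*(-1)²)²)/(J - 4) = (J + (5 - ½*1)²)/(-4 + J) = (J + (5 - ½)²)/(-4 + J) = (J + (9/2)²)/(-4 + J) = (J + 81/4)/(-4 + J) = (81/4 + J)/(-4 + J))
p(8)*(j(7) + 8) = ((81/4 + 8)/(-4 + 8))*(7 + 8) = ((113/4)/4)*15 = ((¼)*(113/4))*15 = (113/16)*15 = 1695/16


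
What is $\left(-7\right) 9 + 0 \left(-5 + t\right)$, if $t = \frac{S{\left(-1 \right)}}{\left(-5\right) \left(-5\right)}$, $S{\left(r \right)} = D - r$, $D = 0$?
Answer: $-63$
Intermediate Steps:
$S{\left(r \right)} = - r$ ($S{\left(r \right)} = 0 - r = - r$)
$t = \frac{1}{25}$ ($t = \frac{\left(-1\right) \left(-1\right)}{\left(-5\right) \left(-5\right)} = 1 \cdot \frac{1}{25} = \frac{1}{25} \approx 0.04$)
$\left(-7\right) 9 + 0 \left(-5 + t\right) = \left(-7\right) 9 + 0 \left(-5 + \frac{1}{25}\right) = -63 + 0 \left(- \frac{124}{25}\right) = -63 + 0 = -63$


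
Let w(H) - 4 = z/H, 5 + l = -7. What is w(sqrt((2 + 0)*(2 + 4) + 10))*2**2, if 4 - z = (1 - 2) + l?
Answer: 16 + 34*sqrt(22)/11 ≈ 30.498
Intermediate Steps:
l = -12 (l = -5 - 7 = -12)
z = 17 (z = 4 - ((1 - 2) - 12) = 4 - (-1 - 12) = 4 - 1*(-13) = 4 + 13 = 17)
w(H) = 4 + 17/H
w(sqrt((2 + 0)*(2 + 4) + 10))*2**2 = (4 + 17/(sqrt((2 + 0)*(2 + 4) + 10)))*2**2 = (4 + 17/(sqrt(2*6 + 10)))*4 = (4 + 17/(sqrt(12 + 10)))*4 = (4 + 17/(sqrt(22)))*4 = (4 + 17*(sqrt(22)/22))*4 = (4 + 17*sqrt(22)/22)*4 = 16 + 34*sqrt(22)/11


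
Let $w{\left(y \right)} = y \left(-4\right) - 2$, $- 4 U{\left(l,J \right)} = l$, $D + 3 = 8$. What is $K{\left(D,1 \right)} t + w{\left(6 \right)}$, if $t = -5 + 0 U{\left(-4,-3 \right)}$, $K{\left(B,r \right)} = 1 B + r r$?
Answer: $-56$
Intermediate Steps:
$D = 5$ ($D = -3 + 8 = 5$)
$U{\left(l,J \right)} = - \frac{l}{4}$
$K{\left(B,r \right)} = B + r^{2}$
$t = -5$ ($t = -5 + 0 \left(\left(- \frac{1}{4}\right) \left(-4\right)\right) = -5 + 0 \cdot 1 = -5 + 0 = -5$)
$w{\left(y \right)} = -2 - 4 y$ ($w{\left(y \right)} = - 4 y - 2 = -2 - 4 y$)
$K{\left(D,1 \right)} t + w{\left(6 \right)} = \left(5 + 1^{2}\right) \left(-5\right) - 26 = \left(5 + 1\right) \left(-5\right) - 26 = 6 \left(-5\right) - 26 = -30 - 26 = -56$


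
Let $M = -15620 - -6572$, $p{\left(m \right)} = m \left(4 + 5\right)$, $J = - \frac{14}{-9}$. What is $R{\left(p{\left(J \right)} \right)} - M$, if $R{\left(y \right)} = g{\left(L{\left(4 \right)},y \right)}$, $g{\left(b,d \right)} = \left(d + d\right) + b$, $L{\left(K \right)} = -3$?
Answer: $9073$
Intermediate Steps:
$J = \frac{14}{9}$ ($J = \left(-14\right) \left(- \frac{1}{9}\right) = \frac{14}{9} \approx 1.5556$)
$p{\left(m \right)} = 9 m$ ($p{\left(m \right)} = m 9 = 9 m$)
$g{\left(b,d \right)} = b + 2 d$ ($g{\left(b,d \right)} = 2 d + b = b + 2 d$)
$R{\left(y \right)} = -3 + 2 y$
$M = -9048$ ($M = -15620 + 6572 = -9048$)
$R{\left(p{\left(J \right)} \right)} - M = \left(-3 + 2 \cdot 9 \cdot \frac{14}{9}\right) - -9048 = \left(-3 + 2 \cdot 14\right) + 9048 = \left(-3 + 28\right) + 9048 = 25 + 9048 = 9073$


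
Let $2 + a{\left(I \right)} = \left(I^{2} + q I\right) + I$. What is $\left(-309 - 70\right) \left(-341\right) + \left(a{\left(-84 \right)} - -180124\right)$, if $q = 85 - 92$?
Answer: $316921$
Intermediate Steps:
$q = -7$ ($q = 85 - 92 = -7$)
$a{\left(I \right)} = -2 + I^{2} - 6 I$ ($a{\left(I \right)} = -2 + \left(\left(I^{2} - 7 I\right) + I\right) = -2 + \left(I^{2} - 6 I\right) = -2 + I^{2} - 6 I$)
$\left(-309 - 70\right) \left(-341\right) + \left(a{\left(-84 \right)} - -180124\right) = \left(-309 - 70\right) \left(-341\right) - -187682 = \left(-379\right) \left(-341\right) + \left(\left(-2 + 7056 + 504\right) + 180124\right) = 129239 + \left(7558 + 180124\right) = 129239 + 187682 = 316921$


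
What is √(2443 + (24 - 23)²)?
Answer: 2*√611 ≈ 49.437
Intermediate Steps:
√(2443 + (24 - 23)²) = √(2443 + 1²) = √(2443 + 1) = √2444 = 2*√611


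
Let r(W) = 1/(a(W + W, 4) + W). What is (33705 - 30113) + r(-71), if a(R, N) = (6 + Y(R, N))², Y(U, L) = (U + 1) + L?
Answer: 61387281/17090 ≈ 3592.0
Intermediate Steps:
Y(U, L) = 1 + L + U (Y(U, L) = (1 + U) + L = 1 + L + U)
a(R, N) = (7 + N + R)² (a(R, N) = (6 + (1 + N + R))² = (7 + N + R)²)
r(W) = 1/(W + (11 + 2*W)²) (r(W) = 1/((7 + 4 + (W + W))² + W) = 1/((7 + 4 + 2*W)² + W) = 1/((11 + 2*W)² + W) = 1/(W + (11 + 2*W)²))
(33705 - 30113) + r(-71) = (33705 - 30113) + 1/(-71 + (11 + 2*(-71))²) = 3592 + 1/(-71 + (11 - 142)²) = 3592 + 1/(-71 + (-131)²) = 3592 + 1/(-71 + 17161) = 3592 + 1/17090 = 61387281/17090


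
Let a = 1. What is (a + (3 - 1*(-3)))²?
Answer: 49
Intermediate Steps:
(a + (3 - 1*(-3)))² = (1 + (3 - 1*(-3)))² = (1 + (3 + 3))² = (1 + 6)² = 7² = 49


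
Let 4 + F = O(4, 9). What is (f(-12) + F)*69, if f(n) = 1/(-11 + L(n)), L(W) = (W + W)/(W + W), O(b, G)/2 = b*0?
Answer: -2829/10 ≈ -282.90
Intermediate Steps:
O(b, G) = 0 (O(b, G) = 2*(b*0) = 2*0 = 0)
L(W) = 1 (L(W) = (2*W)/((2*W)) = (2*W)*(1/(2*W)) = 1)
F = -4 (F = -4 + 0 = -4)
f(n) = -⅒ (f(n) = 1/(-11 + 1) = 1/(-10) = -⅒)
(f(-12) + F)*69 = (-⅒ - 4)*69 = -41/10*69 = -2829/10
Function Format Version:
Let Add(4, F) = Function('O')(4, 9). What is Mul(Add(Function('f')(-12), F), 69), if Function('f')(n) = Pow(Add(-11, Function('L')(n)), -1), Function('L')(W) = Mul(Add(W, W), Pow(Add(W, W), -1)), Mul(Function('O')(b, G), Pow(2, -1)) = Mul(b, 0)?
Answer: Rational(-2829, 10) ≈ -282.90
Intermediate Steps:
Function('O')(b, G) = 0 (Function('O')(b, G) = Mul(2, Mul(b, 0)) = Mul(2, 0) = 0)
Function('L')(W) = 1 (Function('L')(W) = Mul(Mul(2, W), Pow(Mul(2, W), -1)) = Mul(Mul(2, W), Mul(Rational(1, 2), Pow(W, -1))) = 1)
F = -4 (F = Add(-4, 0) = -4)
Function('f')(n) = Rational(-1, 10) (Function('f')(n) = Pow(Add(-11, 1), -1) = Pow(-10, -1) = Rational(-1, 10))
Mul(Add(Function('f')(-12), F), 69) = Mul(Add(Rational(-1, 10), -4), 69) = Mul(Rational(-41, 10), 69) = Rational(-2829, 10)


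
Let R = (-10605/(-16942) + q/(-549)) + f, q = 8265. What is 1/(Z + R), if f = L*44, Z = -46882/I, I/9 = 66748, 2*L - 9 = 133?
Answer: 7054928343/21937252223279 ≈ 0.00032160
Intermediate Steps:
L = 71 (L = 9/2 + (1/2)*133 = 9/2 + 133/2 = 71)
I = 600732 (I = 9*66748 = 600732)
Z = -2131/27306 (Z = -46882/600732 = -46882*1/600732 = -2131/27306 ≈ -0.078041)
f = 3124 (f = 71*44 = 3124)
R = 9640871369/3100386 (R = (-10605/(-16942) + 8265/(-549)) + 3124 = (-10605*(-1/16942) + 8265*(-1/549)) + 3124 = (10605/16942 - 2755/183) + 3124 = -44734495/3100386 + 3124 = 9640871369/3100386 ≈ 3109.6)
1/(Z + R) = 1/(-2131/27306 + 9640871369/3100386) = 1/(21937252223279/7054928343) = 7054928343/21937252223279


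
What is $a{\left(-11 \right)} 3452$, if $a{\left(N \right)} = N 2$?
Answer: $-75944$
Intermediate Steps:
$a{\left(N \right)} = 2 N$
$a{\left(-11 \right)} 3452 = 2 \left(-11\right) 3452 = \left(-22\right) 3452 = -75944$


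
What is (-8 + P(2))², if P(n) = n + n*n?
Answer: 4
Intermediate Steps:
P(n) = n + n²
(-8 + P(2))² = (-8 + 2*(1 + 2))² = (-8 + 2*3)² = (-8 + 6)² = (-2)² = 4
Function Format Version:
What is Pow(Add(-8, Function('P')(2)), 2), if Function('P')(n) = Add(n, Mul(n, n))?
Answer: 4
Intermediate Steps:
Function('P')(n) = Add(n, Pow(n, 2))
Pow(Add(-8, Function('P')(2)), 2) = Pow(Add(-8, Mul(2, Add(1, 2))), 2) = Pow(Add(-8, Mul(2, 3)), 2) = Pow(Add(-8, 6), 2) = Pow(-2, 2) = 4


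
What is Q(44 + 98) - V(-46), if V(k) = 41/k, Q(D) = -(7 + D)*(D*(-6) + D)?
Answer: 4866381/46 ≈ 1.0579e+5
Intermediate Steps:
Q(D) = 5*D*(7 + D) (Q(D) = -(7 + D)*(-6*D + D) = -(7 + D)*(-5*D) = -(-5)*D*(7 + D) = 5*D*(7 + D))
Q(44 + 98) - V(-46) = 5*(44 + 98)*(7 + (44 + 98)) - 41/(-46) = 5*142*(7 + 142) - 41*(-1)/46 = 5*142*149 - 1*(-41/46) = 105790 + 41/46 = 4866381/46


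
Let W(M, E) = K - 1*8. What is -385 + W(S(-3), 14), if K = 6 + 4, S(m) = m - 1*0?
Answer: -383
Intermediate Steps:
S(m) = m (S(m) = m + 0 = m)
K = 10
W(M, E) = 2 (W(M, E) = 10 - 1*8 = 10 - 8 = 2)
-385 + W(S(-3), 14) = -385 + 2 = -383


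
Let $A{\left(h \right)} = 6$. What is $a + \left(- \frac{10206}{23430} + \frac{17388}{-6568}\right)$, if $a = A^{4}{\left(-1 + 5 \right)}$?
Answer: $\frac{8290196883}{6412010} \approx 1292.9$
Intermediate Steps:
$a = 1296$ ($a = 6^{4} = 1296$)
$a + \left(- \frac{10206}{23430} + \frac{17388}{-6568}\right) = 1296 + \left(- \frac{10206}{23430} + \frac{17388}{-6568}\right) = 1296 + \left(\left(-10206\right) \frac{1}{23430} + 17388 \left(- \frac{1}{6568}\right)\right) = 1296 - \frac{19768077}{6412010} = \frac{8290196883}{6412010}$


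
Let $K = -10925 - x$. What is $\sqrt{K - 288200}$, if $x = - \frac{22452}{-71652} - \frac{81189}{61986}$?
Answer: $\frac{i \sqrt{4552921072977709458558}}{123372802} \approx 546.92 i$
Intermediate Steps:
$x = - \frac{122934571}{123372802}$ ($x = \left(-22452\right) \left(- \frac{1}{71652}\right) - \frac{27063}{20662} = \frac{1871}{5971} - \frac{27063}{20662} = - \frac{122934571}{123372802} \approx -0.99645$)
$K = - \frac{1347724927279}{123372802}$ ($K = -10925 - - \frac{122934571}{123372802} = -10925 + \frac{122934571}{123372802} = - \frac{1347724927279}{123372802} \approx -10924.0$)
$\sqrt{K - 288200} = \sqrt{- \frac{1347724927279}{123372802} - 288200} = \sqrt{- \frac{36903766463679}{123372802}} = \frac{i \sqrt{4552921072977709458558}}{123372802}$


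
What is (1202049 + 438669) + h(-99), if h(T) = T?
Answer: 1640619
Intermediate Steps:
(1202049 + 438669) + h(-99) = (1202049 + 438669) - 99 = 1640718 - 99 = 1640619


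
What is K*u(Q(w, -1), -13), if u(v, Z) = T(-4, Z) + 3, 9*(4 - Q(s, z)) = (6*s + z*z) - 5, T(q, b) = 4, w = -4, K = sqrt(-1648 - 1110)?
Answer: 7*I*sqrt(2758) ≈ 367.62*I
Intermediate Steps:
K = I*sqrt(2758) (K = sqrt(-2758) = I*sqrt(2758) ≈ 52.517*I)
Q(s, z) = 41/9 - 2*s/3 - z**2/9 (Q(s, z) = 4 - ((6*s + z*z) - 5)/9 = 4 - ((6*s + z**2) - 5)/9 = 4 - ((z**2 + 6*s) - 5)/9 = 4 - (-5 + z**2 + 6*s)/9 = 4 + (5/9 - 2*s/3 - z**2/9) = 41/9 - 2*s/3 - z**2/9)
u(v, Z) = 7 (u(v, Z) = 4 + 3 = 7)
K*u(Q(w, -1), -13) = (I*sqrt(2758))*7 = 7*I*sqrt(2758)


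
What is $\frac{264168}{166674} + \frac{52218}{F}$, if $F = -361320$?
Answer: $\frac{2409605523}{1672851380} \approx 1.4404$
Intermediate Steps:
$\frac{264168}{166674} + \frac{52218}{F} = \frac{264168}{166674} + \frac{52218}{-361320} = 264168 \cdot \frac{1}{166674} + 52218 \left(- \frac{1}{361320}\right) = \frac{44028}{27779} - \frac{8703}{60220} = \frac{2409605523}{1672851380}$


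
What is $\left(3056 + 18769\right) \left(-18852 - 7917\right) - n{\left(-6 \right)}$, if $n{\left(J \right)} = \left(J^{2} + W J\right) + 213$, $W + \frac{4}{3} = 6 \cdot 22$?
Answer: $-584232890$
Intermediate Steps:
$W = \frac{392}{3}$ ($W = - \frac{4}{3} + 6 \cdot 22 = - \frac{4}{3} + 132 = \frac{392}{3} \approx 130.67$)
$n{\left(J \right)} = 213 + J^{2} + \frac{392 J}{3}$ ($n{\left(J \right)} = \left(J^{2} + \frac{392 J}{3}\right) + 213 = 213 + J^{2} + \frac{392 J}{3}$)
$\left(3056 + 18769\right) \left(-18852 - 7917\right) - n{\left(-6 \right)} = \left(3056 + 18769\right) \left(-18852 - 7917\right) - \left(213 + \left(-6\right)^{2} + \frac{392}{3} \left(-6\right)\right) = 21825 \left(-18852 - 7917\right) - \left(213 + 36 - 784\right) = 21825 \left(-26769\right) - -535 = -584233425 + 535 = -584232890$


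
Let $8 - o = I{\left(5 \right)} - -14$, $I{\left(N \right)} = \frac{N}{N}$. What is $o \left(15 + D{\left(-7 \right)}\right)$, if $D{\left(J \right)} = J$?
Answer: $-56$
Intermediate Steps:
$I{\left(N \right)} = 1$
$o = -7$ ($o = 8 - \left(1 - -14\right) = 8 - \left(1 + 14\right) = 8 - 15 = -7$)
$o \left(15 + D{\left(-7 \right)}\right) = - 7 \left(15 - 7\right) = \left(-7\right) 8 = -56$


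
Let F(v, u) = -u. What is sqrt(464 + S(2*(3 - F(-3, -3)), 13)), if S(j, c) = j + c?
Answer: 3*sqrt(53) ≈ 21.840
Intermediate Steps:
S(j, c) = c + j
sqrt(464 + S(2*(3 - F(-3, -3)), 13)) = sqrt(464 + (13 + 2*(3 - (-1)*(-3)))) = sqrt(464 + (13 + 2*(3 - 1*3))) = sqrt(464 + (13 + 2*(3 - 3))) = sqrt(464 + (13 + 2*0)) = sqrt(464 + (13 + 0)) = sqrt(464 + 13) = sqrt(477) = 3*sqrt(53)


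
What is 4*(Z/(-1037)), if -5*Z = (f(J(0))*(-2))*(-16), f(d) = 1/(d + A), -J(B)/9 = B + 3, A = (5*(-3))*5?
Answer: -64/264435 ≈ -0.00024203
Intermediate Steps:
A = -75 (A = -15*5 = -75)
J(B) = -27 - 9*B (J(B) = -9*(B + 3) = -9*(3 + B) = -27 - 9*B)
f(d) = 1/(-75 + d) (f(d) = 1/(d - 75) = 1/(-75 + d))
Z = 16/255 (Z = --2/(-75 + (-27 - 9*0))*(-16)/5 = --2/(-75 + (-27 + 0))*(-16)/5 = --2/(-75 - 27)*(-16)/5 = --2/(-102)*(-16)/5 = -(-1/102*(-2))*(-16)/5 = -(-16)/255 = -⅕*(-16/51) = 16/255 ≈ 0.062745)
4*(Z/(-1037)) = 4*((16/255)/(-1037)) = 4*((16/255)*(-1/1037)) = 4*(-16/264435) = -64/264435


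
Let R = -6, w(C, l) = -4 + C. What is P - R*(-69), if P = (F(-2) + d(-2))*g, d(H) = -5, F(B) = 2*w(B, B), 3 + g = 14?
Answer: -601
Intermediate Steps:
g = 11 (g = -3 + 14 = 11)
F(B) = -8 + 2*B (F(B) = 2*(-4 + B) = -8 + 2*B)
P = -187 (P = ((-8 + 2*(-2)) - 5)*11 = ((-8 - 4) - 5)*11 = (-12 - 5)*11 = -17*11 = -187)
P - R*(-69) = -187 - (-6)*(-69) = -187 - 1*414 = -187 - 414 = -601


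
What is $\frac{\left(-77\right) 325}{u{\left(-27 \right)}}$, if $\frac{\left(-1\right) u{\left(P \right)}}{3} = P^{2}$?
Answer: $\frac{25025}{2187} \approx 11.443$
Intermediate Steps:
$u{\left(P \right)} = - 3 P^{2}$
$\frac{\left(-77\right) 325}{u{\left(-27 \right)}} = \frac{\left(-77\right) 325}{\left(-3\right) \left(-27\right)^{2}} = - \frac{25025}{\left(-3\right) 729} = - \frac{25025}{-2187} = \left(-25025\right) \left(- \frac{1}{2187}\right) = \frac{25025}{2187}$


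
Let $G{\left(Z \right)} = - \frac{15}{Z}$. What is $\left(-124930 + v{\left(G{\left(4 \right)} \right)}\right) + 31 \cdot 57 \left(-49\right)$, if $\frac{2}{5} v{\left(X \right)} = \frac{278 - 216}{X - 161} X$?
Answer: $- \frac{139384742}{659} \approx -2.1151 \cdot 10^{5}$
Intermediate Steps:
$v{\left(X \right)} = \frac{155 X}{-161 + X}$ ($v{\left(X \right)} = \frac{5 \frac{278 - 216}{X - 161} X}{2} = \frac{5 \frac{62}{-161 + X} X}{2} = \frac{5 \frac{62 X}{-161 + X}}{2} = \frac{155 X}{-161 + X}$)
$\left(-124930 + v{\left(G{\left(4 \right)} \right)}\right) + 31 \cdot 57 \left(-49\right) = \left(-124930 + \frac{155 \left(- \frac{15}{4}\right)}{-161 - \frac{15}{4}}\right) + 31 \cdot 57 \left(-49\right) = \left(-124930 + \frac{155 \left(\left(-15\right) \frac{1}{4}\right)}{-161 - \frac{15}{4}}\right) + 1767 \left(-49\right) = \left(-124930 + 155 \left(- \frac{15}{4}\right) \frac{1}{-161 - \frac{15}{4}}\right) - 86583 = \left(-124930 + 155 \left(- \frac{15}{4}\right) \frac{1}{- \frac{659}{4}}\right) - 86583 = \left(-124930 + 155 \left(- \frac{15}{4}\right) \left(- \frac{4}{659}\right)\right) - 86583 = \left(-124930 + \frac{2325}{659}\right) - 86583 = - \frac{82326545}{659} - 86583 = - \frac{139384742}{659}$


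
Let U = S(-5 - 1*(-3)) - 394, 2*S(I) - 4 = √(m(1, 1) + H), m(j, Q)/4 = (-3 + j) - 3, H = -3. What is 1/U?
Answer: -1568/614679 - 2*I*√23/614679 ≈ -0.0025509 - 1.5604e-5*I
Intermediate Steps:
m(j, Q) = -24 + 4*j (m(j, Q) = 4*((-3 + j) - 3) = 4*(-6 + j) = -24 + 4*j)
S(I) = 2 + I*√23/2 (S(I) = 2 + √((-24 + 4*1) - 3)/2 = 2 + √((-24 + 4) - 3)/2 = 2 + √(-20 - 3)/2 = 2 + √(-23)/2 = 2 + (I*√23)/2 = 2 + I*√23/2)
U = -392 + I*√23/2 (U = (2 + I*√23/2) - 394 = -392 + I*√23/2 ≈ -392.0 + 2.3979*I)
1/U = 1/(-392 + I*√23/2)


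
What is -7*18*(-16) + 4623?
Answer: 6639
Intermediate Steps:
-7*18*(-16) + 4623 = -126*(-16) + 4623 = 2016 + 4623 = 6639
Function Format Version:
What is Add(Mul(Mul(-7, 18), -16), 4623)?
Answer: 6639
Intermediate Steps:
Add(Mul(Mul(-7, 18), -16), 4623) = Add(Mul(-126, -16), 4623) = Add(2016, 4623) = 6639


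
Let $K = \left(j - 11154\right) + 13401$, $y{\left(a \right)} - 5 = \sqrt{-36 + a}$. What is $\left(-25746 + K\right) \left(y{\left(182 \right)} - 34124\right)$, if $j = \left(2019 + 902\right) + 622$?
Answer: $680878764 - 19956 \sqrt{146} \approx 6.8064 \cdot 10^{8}$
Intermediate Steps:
$j = 3543$ ($j = 2921 + 622 = 3543$)
$y{\left(a \right)} = 5 + \sqrt{-36 + a}$
$K = 5790$ ($K = \left(3543 - 11154\right) + 13401 = -7611 + 13401 = 5790$)
$\left(-25746 + K\right) \left(y{\left(182 \right)} - 34124\right) = \left(-25746 + 5790\right) \left(\left(5 + \sqrt{-36 + 182}\right) - 34124\right) = - 19956 \left(\left(5 + \sqrt{146}\right) - 34124\right) = - 19956 \left(-34119 + \sqrt{146}\right) = 680878764 - 19956 \sqrt{146}$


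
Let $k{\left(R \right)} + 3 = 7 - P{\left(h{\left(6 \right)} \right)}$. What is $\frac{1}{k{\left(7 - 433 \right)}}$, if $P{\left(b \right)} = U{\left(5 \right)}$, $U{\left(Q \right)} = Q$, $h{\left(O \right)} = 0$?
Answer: $-1$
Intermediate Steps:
$P{\left(b \right)} = 5$
$k{\left(R \right)} = -1$ ($k{\left(R \right)} = -3 + \left(7 - 5\right) = -3 + 2 = -1$)
$\frac{1}{k{\left(7 - 433 \right)}} = \frac{1}{-1} = -1$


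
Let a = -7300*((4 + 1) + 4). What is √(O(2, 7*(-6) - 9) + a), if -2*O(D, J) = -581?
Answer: I*√261638/2 ≈ 255.75*I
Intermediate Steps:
O(D, J) = 581/2 (O(D, J) = -½*(-581) = 581/2)
a = -65700 (a = -7300*(5 + 4) = -7300*9 = -65700)
√(O(2, 7*(-6) - 9) + a) = √(581/2 - 65700) = √(-130819/2) = I*√261638/2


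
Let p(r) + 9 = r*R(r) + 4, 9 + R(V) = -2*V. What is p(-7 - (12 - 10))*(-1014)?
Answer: 87204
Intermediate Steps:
R(V) = -9 - 2*V
p(r) = -5 + r*(-9 - 2*r) (p(r) = -9 + (r*(-9 - 2*r) + 4) = -9 + (4 + r*(-9 - 2*r)) = -5 + r*(-9 - 2*r))
p(-7 - (12 - 10))*(-1014) = (-5 - (-7 - (12 - 10))*(9 + 2*(-7 - (12 - 10))))*(-1014) = (-5 - (-7 - 1*2)*(9 + 2*(-7 - 1*2)))*(-1014) = (-5 - (-7 - 2)*(9 + 2*(-7 - 2)))*(-1014) = (-5 - 1*(-9)*(9 + 2*(-9)))*(-1014) = (-5 - 1*(-9)*(9 - 18))*(-1014) = (-5 - 1*(-9)*(-9))*(-1014) = (-5 - 81)*(-1014) = -86*(-1014) = 87204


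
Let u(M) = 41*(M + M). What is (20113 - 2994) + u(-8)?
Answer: 16463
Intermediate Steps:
u(M) = 82*M (u(M) = 41*(2*M) = 82*M)
(20113 - 2994) + u(-8) = (20113 - 2994) + 82*(-8) = 17119 - 656 = 16463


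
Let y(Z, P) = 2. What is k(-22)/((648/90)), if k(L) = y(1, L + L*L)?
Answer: 5/18 ≈ 0.27778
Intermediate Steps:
k(L) = 2
k(-22)/((648/90)) = 2/((648/90)) = 2/((648*(1/90))) = 2/(36/5) = 2*(5/36) = 5/18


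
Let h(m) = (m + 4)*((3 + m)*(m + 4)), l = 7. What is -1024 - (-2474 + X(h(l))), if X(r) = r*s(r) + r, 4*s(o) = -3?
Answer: 2295/2 ≈ 1147.5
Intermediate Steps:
s(o) = -3/4 (s(o) = (1/4)*(-3) = -3/4)
h(m) = (4 + m)**2*(3 + m) (h(m) = (4 + m)*((3 + m)*(4 + m)) = (4 + m)**2*(3 + m))
X(r) = r/4 (X(r) = r*(-3/4) + r = -3*r/4 + r = r/4)
-1024 - (-2474 + X(h(l))) = -1024 - (-2474 + ((4 + 7)**2*(3 + 7))/4) = -1024 - (-2474 + (11**2*10)/4) = -1024 - (-2474 + (121*10)/4) = -1024 - (-2474 + (1/4)*1210) = -1024 - (-2474 + 605/2) = -1024 - 1*(-4343/2) = -1024 + 4343/2 = 2295/2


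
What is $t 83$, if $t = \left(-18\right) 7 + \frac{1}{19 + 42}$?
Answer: $- \frac{637855}{61} \approx -10457.0$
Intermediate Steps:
$t = - \frac{7685}{61}$ ($t = -126 + \frac{1}{61} = - \frac{7685}{61} \approx -125.98$)
$t 83 = \left(- \frac{7685}{61}\right) 83 = - \frac{637855}{61}$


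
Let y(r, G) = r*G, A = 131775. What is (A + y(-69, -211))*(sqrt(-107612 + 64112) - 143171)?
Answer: -20950785114 + 1463340*I*sqrt(435) ≈ -2.0951e+10 + 3.052e+7*I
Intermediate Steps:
y(r, G) = G*r
(A + y(-69, -211))*(sqrt(-107612 + 64112) - 143171) = (131775 - 211*(-69))*(sqrt(-107612 + 64112) - 143171) = (131775 + 14559)*(sqrt(-43500) - 143171) = 146334*(10*I*sqrt(435) - 143171) = 146334*(-143171 + 10*I*sqrt(435)) = -20950785114 + 1463340*I*sqrt(435)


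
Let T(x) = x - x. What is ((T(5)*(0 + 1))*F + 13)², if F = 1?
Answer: 169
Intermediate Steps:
T(x) = 0
((T(5)*(0 + 1))*F + 13)² = ((0*(0 + 1))*1 + 13)² = ((0*1)*1 + 13)² = (0*1 + 13)² = (0 + 13)² = 13² = 169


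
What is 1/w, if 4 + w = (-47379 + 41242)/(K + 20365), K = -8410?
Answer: -11955/53957 ≈ -0.22157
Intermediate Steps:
w = -53957/11955 (w = -4 + (-47379 + 41242)/(-8410 + 20365) = -4 - 6137/11955 = -53957/11955 ≈ -4.5133)
1/w = 1/(-53957/11955) = -11955/53957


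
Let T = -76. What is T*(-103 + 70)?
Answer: 2508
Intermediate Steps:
T*(-103 + 70) = -76*(-103 + 70) = -76*(-33) = 2508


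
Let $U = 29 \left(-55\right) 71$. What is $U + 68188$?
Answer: $-45057$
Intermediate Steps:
$U = -113245$ ($U = \left(-1595\right) 71 = -113245$)
$U + 68188 = -113245 + 68188 = -45057$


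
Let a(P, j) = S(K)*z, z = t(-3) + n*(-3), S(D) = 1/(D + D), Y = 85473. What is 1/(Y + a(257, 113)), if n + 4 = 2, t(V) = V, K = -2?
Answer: 4/341889 ≈ 1.1700e-5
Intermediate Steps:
n = -2 (n = -4 + 2 = -2)
S(D) = 1/(2*D)
z = 3 (z = -3 - 2*(-3) = -3 + 6 = 3)
a(P, j) = -3/4 (a(P, j) = ((1/2)/(-2))*3 = ((1/2)*(-1/2))*3 = -1/4*3 = -3/4)
1/(Y + a(257, 113)) = 1/(85473 - 3/4) = 1/(341889/4) = 4/341889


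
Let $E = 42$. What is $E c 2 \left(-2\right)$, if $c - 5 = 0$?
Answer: $-840$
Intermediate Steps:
$c = 5$ ($c = 5 + 0 = 5$)
$E c 2 \left(-2\right) = 42 \cdot 5 \cdot 2 \left(-2\right) = 42 \cdot 10 \left(-2\right) = 42 \left(-20\right) = -840$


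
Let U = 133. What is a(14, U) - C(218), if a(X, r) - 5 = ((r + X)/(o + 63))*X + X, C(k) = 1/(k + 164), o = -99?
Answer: -21871/573 ≈ -38.169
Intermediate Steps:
C(k) = 1/(164 + k)
a(X, r) = 5 + X + X*(-X/36 - r/36) (a(X, r) = 5 + (((r + X)/(-99 + 63))*X + X) = 5 + (((X + r)/(-36))*X + X) = 5 + (((X + r)*(-1/36))*X + X) = 5 + ((-X/36 - r/36)*X + X) = 5 + (X*(-X/36 - r/36) + X) = 5 + (X + X*(-X/36 - r/36)) = 5 + X + X*(-X/36 - r/36))
a(14, U) - C(218) = (5 + 14 - 1/36*14**2 - 1/36*14*133) - 1/(164 + 218) = (5 + 14 - 1/36*196 - 931/18) - 1/382 = (5 + 14 - 49/9 - 931/18) - 1*1/382 = -229/6 - 1/382 = -21871/573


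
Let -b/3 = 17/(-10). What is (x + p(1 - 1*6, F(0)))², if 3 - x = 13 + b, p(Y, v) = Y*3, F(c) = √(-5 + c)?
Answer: 90601/100 ≈ 906.01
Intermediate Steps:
b = 51/10 (b = -51/(-10) = -51*(-1)/10 = -3*(-17/10) = 51/10 ≈ 5.1000)
p(Y, v) = 3*Y
x = -151/10 (x = 3 - (13 + 51/10) = 3 - 1*181/10 = 3 - 181/10 = -151/10 ≈ -15.100)
(x + p(1 - 1*6, F(0)))² = (-151/10 + 3*(1 - 1*6))² = (-151/10 + 3*(1 - 6))² = (-151/10 + 3*(-5))² = (-151/10 - 15)² = (-301/10)² = 90601/100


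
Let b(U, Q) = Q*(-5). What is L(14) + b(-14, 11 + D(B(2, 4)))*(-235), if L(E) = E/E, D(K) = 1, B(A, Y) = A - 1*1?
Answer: 14101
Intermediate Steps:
B(A, Y) = -1 + A (B(A, Y) = A - 1 = -1 + A)
b(U, Q) = -5*Q
L(E) = 1
L(14) + b(-14, 11 + D(B(2, 4)))*(-235) = 1 - 5*(11 + 1)*(-235) = 1 - 5*12*(-235) = 1 - 60*(-235) = 1 + 14100 = 14101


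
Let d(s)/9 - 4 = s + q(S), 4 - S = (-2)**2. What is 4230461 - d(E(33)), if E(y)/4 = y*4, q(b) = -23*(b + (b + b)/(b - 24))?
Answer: 4225673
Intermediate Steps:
S = 0 (S = 4 - 1*(-2)**2 = 4 - 1*4 = 4 - 4 = 0)
q(b) = -23*b - 46*b/(-24 + b) (q(b) = -23*(b + (2*b)/(-24 + b)) = -23*(b + 2*b/(-24 + b)) = -23*b - 46*b/(-24 + b))
E(y) = 16*y (E(y) = 4*(y*4) = 4*(4*y) = 16*y)
d(s) = 36 + 9*s (d(s) = 36 + 9*(s + 23*0*(22 - 1*0)/(-24 + 0)) = 36 + 9*(s + 23*0*(22 + 0)/(-24)) = 36 + 9*(s + 23*0*(-1/24)*22) = 36 + 9*(s + 0) = 36 + 9*s)
4230461 - d(E(33)) = 4230461 - (36 + 9*(16*33)) = 4230461 - (36 + 9*528) = 4230461 - (36 + 4752) = 4230461 - 1*4788 = 4230461 - 4788 = 4225673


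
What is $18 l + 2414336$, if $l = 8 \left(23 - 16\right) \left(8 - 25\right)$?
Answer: $2397200$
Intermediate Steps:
$l = -952$ ($l = 8 \cdot 7 \left(-17\right) = 56 \left(-17\right) = -952$)
$18 l + 2414336 = 18 \left(-952\right) + 2414336 = -17136 + 2414336 = 2397200$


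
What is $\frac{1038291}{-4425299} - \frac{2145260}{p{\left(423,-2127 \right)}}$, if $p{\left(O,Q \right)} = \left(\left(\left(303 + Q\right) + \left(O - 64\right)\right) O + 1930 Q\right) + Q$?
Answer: $\frac{1146371494882}{5229521863167} \approx 0.21921$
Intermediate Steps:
$p{\left(O,Q \right)} = 1931 Q + O \left(239 + O + Q\right)$ ($p{\left(O,Q \right)} = \left(\left(\left(303 + Q\right) + \left(O - 64\right)\right) O + 1930 Q\right) + Q = \left(\left(\left(303 + Q\right) + \left(-64 + O\right)\right) O + 1930 Q\right) + Q = \left(\left(239 + O + Q\right) O + 1930 Q\right) + Q = \left(O \left(239 + O + Q\right) + 1930 Q\right) + Q = \left(1930 Q + O \left(239 + O + Q\right)\right) + Q = 1931 Q + O \left(239 + O + Q\right)$)
$\frac{1038291}{-4425299} - \frac{2145260}{p{\left(423,-2127 \right)}} = \frac{1038291}{-4425299} - \frac{2145260}{423^{2} + 239 \cdot 423 + 1931 \left(-2127\right) + 423 \left(-2127\right)} = 1038291 \left(- \frac{1}{4425299}\right) - \frac{2145260}{178929 + 101097 - 4107237 - 899721} = - \frac{1038291}{4425299} - \frac{2145260}{-4726932} = - \frac{1038291}{4425299} - - \frac{536315}{1181733} = - \frac{1038291}{4425299} + \frac{536315}{1181733} = \frac{1146371494882}{5229521863167}$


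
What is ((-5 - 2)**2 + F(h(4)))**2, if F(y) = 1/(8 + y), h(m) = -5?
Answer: 21904/9 ≈ 2433.8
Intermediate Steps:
((-5 - 2)**2 + F(h(4)))**2 = ((-5 - 2)**2 + 1/(8 - 5))**2 = ((-7)**2 + 1/3)**2 = (49 + 1/3)**2 = (148/3)**2 = 21904/9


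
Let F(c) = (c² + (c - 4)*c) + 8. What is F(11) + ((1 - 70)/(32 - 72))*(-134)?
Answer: -503/20 ≈ -25.150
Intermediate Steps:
F(c) = 8 + c² + c*(-4 + c) (F(c) = (c² + (-4 + c)*c) + 8 = (c² + c*(-4 + c)) + 8 = 8 + c² + c*(-4 + c))
F(11) + ((1 - 70)/(32 - 72))*(-134) = (8 - 4*11 + 2*11²) + ((1 - 70)/(32 - 72))*(-134) = (8 - 44 + 2*121) - 69/(-40)*(-134) = (8 - 44 + 242) - 69*(-1/40)*(-134) = 206 + (69/40)*(-134) = 206 - 4623/20 = -503/20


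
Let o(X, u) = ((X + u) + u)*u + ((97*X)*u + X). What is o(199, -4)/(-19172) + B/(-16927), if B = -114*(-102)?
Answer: 1093599263/324524444 ≈ 3.3699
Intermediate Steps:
B = 11628
o(X, u) = X + u*(X + 2*u) + 97*X*u (o(X, u) = (X + 2*u)*u + (97*X*u + X) = u*(X + 2*u) + (X + 97*X*u) = X + u*(X + 2*u) + 97*X*u)
o(199, -4)/(-19172) + B/(-16927) = (199 + 2*(-4)² + 98*199*(-4))/(-19172) + 11628/(-16927) = (199 + 2*16 - 78008)*(-1/19172) + 11628*(-1/16927) = (199 + 32 - 78008)*(-1/19172) - 11628/16927 = -77777*(-1/19172) - 11628/16927 = 77777/19172 - 11628/16927 = 1093599263/324524444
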